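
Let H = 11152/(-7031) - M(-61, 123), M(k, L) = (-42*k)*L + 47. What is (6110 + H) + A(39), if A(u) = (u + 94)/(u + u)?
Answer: -169495647067/548418 ≈ -3.0906e+5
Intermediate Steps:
A(u) = (94 + u)/(2*u) (A(u) = (94 + u)/((2*u)) = (94 + u)*(1/(2*u)) = (94 + u)/(2*u))
M(k, L) = 47 - 42*L*k (M(k, L) = -42*L*k + 47 = 47 - 42*L*k)
H = -2215992515/7031 (H = 11152/(-7031) - (47 - 42*123*(-61)) = 11152*(-1/7031) - (47 + 315126) = -11152/7031 - 1*315173 = -11152/7031 - 315173 = -2215992515/7031 ≈ -3.1517e+5)
(6110 + H) + A(39) = (6110 - 2215992515/7031) + (½)*(94 + 39)/39 = -2173033105/7031 + (½)*(1/39)*133 = -2173033105/7031 + 133/78 = -169495647067/548418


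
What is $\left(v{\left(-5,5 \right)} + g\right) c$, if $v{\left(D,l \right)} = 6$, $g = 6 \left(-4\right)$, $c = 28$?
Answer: $-504$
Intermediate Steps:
$g = -24$
$\left(v{\left(-5,5 \right)} + g\right) c = \left(6 - 24\right) 28 = \left(-18\right) 28 = -504$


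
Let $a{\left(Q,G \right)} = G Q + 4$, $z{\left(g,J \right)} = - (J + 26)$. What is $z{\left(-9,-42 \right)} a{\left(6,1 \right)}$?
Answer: $160$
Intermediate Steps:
$z{\left(g,J \right)} = -26 - J$ ($z{\left(g,J \right)} = - (26 + J) = -26 - J$)
$a{\left(Q,G \right)} = 4 + G Q$
$z{\left(-9,-42 \right)} a{\left(6,1 \right)} = \left(-26 - -42\right) \left(4 + 1 \cdot 6\right) = \left(-26 + 42\right) \left(4 + 6\right) = 16 \cdot 10 = 160$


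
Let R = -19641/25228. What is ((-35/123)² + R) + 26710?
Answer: 10194257300131/381674412 ≈ 26709.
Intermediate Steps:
R = -19641/25228 (R = -19641*1/25228 = -19641/25228 ≈ -0.77854)
((-35/123)² + R) + 26710 = ((-35/123)² - 19641/25228) + 26710 = (1225/15129 - 19641/25228) + 26710 = -266244389/381674412 + 26710 = 10194257300131/381674412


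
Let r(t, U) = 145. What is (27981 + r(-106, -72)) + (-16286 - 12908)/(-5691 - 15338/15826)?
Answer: 633520788837/22520276 ≈ 28131.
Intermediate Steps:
(27981 + r(-106, -72)) + (-16286 - 12908)/(-5691 - 15338/15826) = (27981 + 145) + (-16286 - 12908)/(-5691 - 15338/15826) = 28126 - 29194/(-5691 - 15338*1/15826) = 28126 - 29194/(-5691 - 7669/7913) = 28126 - 29194/(-45040552/7913) = 28126 - 29194*(-7913/45040552) = 28126 + 115506061/22520276 = 633520788837/22520276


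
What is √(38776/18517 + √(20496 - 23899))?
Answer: √(718015192 + 342879289*I*√3403)/18517 ≈ 5.4985 + 5.3047*I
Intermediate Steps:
√(38776/18517 + √(20496 - 23899)) = √(38776*(1/18517) + √(-3403)) = √(38776/18517 + I*√3403)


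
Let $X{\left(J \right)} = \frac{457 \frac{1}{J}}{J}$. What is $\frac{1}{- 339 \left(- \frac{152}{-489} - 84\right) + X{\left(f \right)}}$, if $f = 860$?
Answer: $\frac{120554800}{3420215189691} \approx 3.5248 \cdot 10^{-5}$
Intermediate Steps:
$X{\left(J \right)} = \frac{457}{J^{2}}$
$\frac{1}{- 339 \left(- \frac{152}{-489} - 84\right) + X{\left(f \right)}} = \frac{1}{- 339 \left(- \frac{152}{-489} - 84\right) + \frac{457}{739600}} = \frac{1}{- 339 \left(\left(-152\right) \left(- \frac{1}{489}\right) - 84\right) + 457 \cdot \frac{1}{739600}} = \frac{1}{- 339 \left(\frac{152}{489} - 84\right) + \frac{457}{739600}} = \frac{1}{\left(-339\right) \left(- \frac{40924}{489}\right) + \frac{457}{739600}} = \frac{1}{\frac{4624412}{163} + \frac{457}{739600}} = \frac{1}{\frac{3420215189691}{120554800}} = \frac{120554800}{3420215189691}$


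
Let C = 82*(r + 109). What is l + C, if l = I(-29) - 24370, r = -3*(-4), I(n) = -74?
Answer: -14522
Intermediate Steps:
r = 12
l = -24444 (l = -74 - 24370 = -24444)
C = 9922 (C = 82*(12 + 109) = 82*121 = 9922)
l + C = -24444 + 9922 = -14522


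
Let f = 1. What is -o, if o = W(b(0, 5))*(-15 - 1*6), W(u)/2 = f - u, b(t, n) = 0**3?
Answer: 42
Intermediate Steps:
b(t, n) = 0
W(u) = 2 - 2*u (W(u) = 2*(1 - u) = 2 - 2*u)
o = -42 (o = (2 - 2*0)*(-15 - 1*6) = (2 + 0)*(-15 - 6) = 2*(-21) = -42)
-o = -1*(-42) = 42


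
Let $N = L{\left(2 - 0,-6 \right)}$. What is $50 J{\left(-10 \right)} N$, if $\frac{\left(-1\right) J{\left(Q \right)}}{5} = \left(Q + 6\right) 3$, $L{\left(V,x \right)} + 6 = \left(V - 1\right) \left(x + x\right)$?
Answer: $-54000$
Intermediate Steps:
$L{\left(V,x \right)} = -6 + 2 x \left(-1 + V\right)$ ($L{\left(V,x \right)} = -6 + \left(V - 1\right) \left(x + x\right) = -6 + \left(-1 + V\right) 2 x = -6 + 2 x \left(-1 + V\right)$)
$N = -18$ ($N = -6 - -12 + 2 \left(2 - 0\right) \left(-6\right) = -6 + 12 + 2 \left(2 + 0\right) \left(-6\right) = -6 + 12 + 2 \cdot 2 \left(-6\right) = -6 + 12 - 24 = -18$)
$J{\left(Q \right)} = -90 - 15 Q$ ($J{\left(Q \right)} = - 5 \left(Q + 6\right) 3 = - 5 \left(6 + Q\right) 3 = - 5 \left(18 + 3 Q\right) = -90 - 15 Q$)
$50 J{\left(-10 \right)} N = 50 \left(-90 - -150\right) \left(-18\right) = 50 \left(-90 + 150\right) \left(-18\right) = 50 \cdot 60 \left(-18\right) = 3000 \left(-18\right) = -54000$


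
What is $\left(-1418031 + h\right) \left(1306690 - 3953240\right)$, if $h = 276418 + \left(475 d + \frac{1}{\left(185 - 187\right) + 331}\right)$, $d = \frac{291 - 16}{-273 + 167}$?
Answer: $\frac{52739902259265275}{17437} \approx 3.0246 \cdot 10^{12}$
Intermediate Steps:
$d = - \frac{275}{106}$ ($d = \frac{275}{-106} = 275 \left(- \frac{1}{106}\right) = - \frac{275}{106} \approx -2.5943$)
$h = \frac{9596825813}{34874}$ ($h = 276418 + \left(475 \left(- \frac{275}{106}\right) + \frac{1}{\left(185 - 187\right) + 331}\right) = 276418 - \left(\frac{130625}{106} - \frac{1}{-2 + 331}\right) = 276418 - \left(\frac{130625}{106} - \frac{1}{329}\right) = 276418 + \left(- \frac{130625}{106} + \frac{1}{329}\right) = 276418 - \frac{42975519}{34874} = \frac{9596825813}{34874} \approx 2.7519 \cdot 10^{5}$)
$\left(-1418031 + h\right) \left(1306690 - 3953240\right) = \left(-1418031 + \frac{9596825813}{34874}\right) \left(1306690 - 3953240\right) = \left(- \frac{39855587281}{34874}\right) \left(-2646550\right) = \frac{52739902259265275}{17437}$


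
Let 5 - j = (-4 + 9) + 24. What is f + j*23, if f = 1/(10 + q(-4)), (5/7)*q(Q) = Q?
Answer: -12139/22 ≈ -551.77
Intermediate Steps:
q(Q) = 7*Q/5
f = 5/22 (f = 1/(10 + (7/5)*(-4)) = 1/(10 - 28/5) = 1/(22/5) = 5/22 ≈ 0.22727)
j = -24 (j = 5 - ((-4 + 9) + 24) = 5 - (5 + 24) = 5 - 1*29 = 5 - 29 = -24)
f + j*23 = 5/22 - 24*23 = 5/22 - 552 = -12139/22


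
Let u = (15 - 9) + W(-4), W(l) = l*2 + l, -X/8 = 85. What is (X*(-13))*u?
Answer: -53040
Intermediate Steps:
X = -680 (X = -8*85 = -680)
W(l) = 3*l (W(l) = 2*l + l = 3*l)
u = -6 (u = (15 - 9) + 3*(-4) = 6 - 12 = -6)
(X*(-13))*u = -680*(-13)*(-6) = 8840*(-6) = -53040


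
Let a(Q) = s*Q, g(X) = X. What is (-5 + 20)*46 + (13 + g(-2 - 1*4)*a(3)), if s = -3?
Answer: 757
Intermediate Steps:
a(Q) = -3*Q
(-5 + 20)*46 + (13 + g(-2 - 1*4)*a(3)) = (-5 + 20)*46 + (13 + (-2 - 1*4)*(-3*3)) = 15*46 + (13 + (-2 - 4)*(-9)) = 690 + (13 - 6*(-9)) = 690 + (13 + 54) = 690 + 67 = 757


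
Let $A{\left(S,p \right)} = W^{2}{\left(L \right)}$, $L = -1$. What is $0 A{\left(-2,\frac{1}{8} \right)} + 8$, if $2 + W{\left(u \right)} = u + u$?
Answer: $8$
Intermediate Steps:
$W{\left(u \right)} = -2 + 2 u$ ($W{\left(u \right)} = -2 + \left(u + u\right) = -2 + 2 u$)
$A{\left(S,p \right)} = 16$ ($A{\left(S,p \right)} = \left(-2 + 2 \left(-1\right)\right)^{2} = \left(-2 - 2\right)^{2} = \left(-4\right)^{2} = 16$)
$0 A{\left(-2,\frac{1}{8} \right)} + 8 = 0 \cdot 16 + 8 = 0 + 8 = 8$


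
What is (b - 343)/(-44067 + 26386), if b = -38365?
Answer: 38708/17681 ≈ 2.1892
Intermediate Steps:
(b - 343)/(-44067 + 26386) = (-38365 - 343)/(-44067 + 26386) = -38708/(-17681) = -38708*(-1/17681) = 38708/17681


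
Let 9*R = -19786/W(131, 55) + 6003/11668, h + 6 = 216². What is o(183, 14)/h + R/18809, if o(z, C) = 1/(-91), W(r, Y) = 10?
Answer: -2332888532309/199640379311100 ≈ -0.011685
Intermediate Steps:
h = 46650 (h = -6 + 216² = -6 + 46656 = 46650)
o(z, C) = -1/91
R = -115401509/525060 (R = (-19786/10 + 6003/11668)/9 = (-19786*⅒ + 6003*(1/11668))/9 = (-9893/5 + 6003/11668)/9 = (⅑)*(-115401509/58340) = -115401509/525060 ≈ -219.79)
o(183, 14)/h + R/18809 = -1/91/46650 - 115401509/525060/18809 = -1/91*1/46650 - 115401509/525060*1/18809 = -1/4245150 - 115401509/9875853540 = -2332888532309/199640379311100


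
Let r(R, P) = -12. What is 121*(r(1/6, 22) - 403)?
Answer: -50215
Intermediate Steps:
121*(r(1/6, 22) - 403) = 121*(-12 - 403) = 121*(-415) = -50215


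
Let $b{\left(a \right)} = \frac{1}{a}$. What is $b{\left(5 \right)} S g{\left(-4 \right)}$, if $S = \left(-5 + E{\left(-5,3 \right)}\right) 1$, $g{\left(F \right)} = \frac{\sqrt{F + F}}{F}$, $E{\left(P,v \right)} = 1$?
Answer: $\frac{2 i \sqrt{2}}{5} \approx 0.56569 i$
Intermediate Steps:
$g{\left(F \right)} = \frac{\sqrt{2}}{\sqrt{F}}$ ($g{\left(F \right)} = \frac{\sqrt{2 F}}{F} = \frac{\sqrt{2} \sqrt{F}}{F} = \frac{\sqrt{2}}{\sqrt{F}}$)
$S = -4$ ($S = \left(-5 + 1\right) 1 = \left(-4\right) 1 = -4$)
$b{\left(5 \right)} S g{\left(-4 \right)} = \frac{1}{5} \left(-4\right) \frac{\sqrt{2}}{2 i} = \frac{1}{5} \left(-4\right) \sqrt{2} \left(- \frac{i}{2}\right) = - \frac{4 \left(- \frac{i \sqrt{2}}{2}\right)}{5} = \frac{2 i \sqrt{2}}{5}$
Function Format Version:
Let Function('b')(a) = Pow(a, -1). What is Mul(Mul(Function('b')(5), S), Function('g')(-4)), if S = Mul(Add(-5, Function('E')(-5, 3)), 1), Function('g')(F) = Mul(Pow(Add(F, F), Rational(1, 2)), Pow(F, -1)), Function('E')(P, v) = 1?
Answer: Mul(Rational(2, 5), I, Pow(2, Rational(1, 2))) ≈ Mul(0.56569, I)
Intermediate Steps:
Function('g')(F) = Mul(Pow(2, Rational(1, 2)), Pow(F, Rational(-1, 2))) (Function('g')(F) = Mul(Pow(Mul(2, F), Rational(1, 2)), Pow(F, -1)) = Mul(Mul(Pow(2, Rational(1, 2)), Pow(F, Rational(1, 2))), Pow(F, -1)) = Mul(Pow(2, Rational(1, 2)), Pow(F, Rational(-1, 2))))
S = -4 (S = Mul(Add(-5, 1), 1) = Mul(-4, 1) = -4)
Mul(Mul(Function('b')(5), S), Function('g')(-4)) = Mul(Mul(Pow(5, -1), -4), Mul(Pow(2, Rational(1, 2)), Pow(-4, Rational(-1, 2)))) = Mul(Mul(Rational(1, 5), -4), Mul(Pow(2, Rational(1, 2)), Mul(Rational(-1, 2), I))) = Mul(Rational(-4, 5), Mul(Rational(-1, 2), I, Pow(2, Rational(1, 2)))) = Mul(Rational(2, 5), I, Pow(2, Rational(1, 2)))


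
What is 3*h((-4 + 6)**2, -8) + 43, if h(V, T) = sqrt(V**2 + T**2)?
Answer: 43 + 12*sqrt(5) ≈ 69.833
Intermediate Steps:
h(V, T) = sqrt(T**2 + V**2)
3*h((-4 + 6)**2, -8) + 43 = 3*sqrt((-8)**2 + ((-4 + 6)**2)**2) + 43 = 3*sqrt(64 + (2**2)**2) + 43 = 3*sqrt(64 + 4**2) + 43 = 3*sqrt(64 + 16) + 43 = 3*sqrt(80) + 43 = 3*(4*sqrt(5)) + 43 = 12*sqrt(5) + 43 = 43 + 12*sqrt(5)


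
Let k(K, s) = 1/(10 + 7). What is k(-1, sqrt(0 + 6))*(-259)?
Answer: -259/17 ≈ -15.235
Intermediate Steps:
k(K, s) = 1/17
k(-1, sqrt(0 + 6))*(-259) = (1/17)*(-259) = -259/17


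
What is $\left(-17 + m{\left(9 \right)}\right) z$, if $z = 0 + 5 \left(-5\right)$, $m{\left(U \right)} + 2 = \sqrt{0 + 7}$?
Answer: $475 - 25 \sqrt{7} \approx 408.86$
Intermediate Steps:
$m{\left(U \right)} = -2 + \sqrt{7}$ ($m{\left(U \right)} = -2 + \sqrt{0 + 7} = -2 + \sqrt{7}$)
$z = -25$ ($z = 0 - 25 = -25$)
$\left(-17 + m{\left(9 \right)}\right) z = \left(-17 - \left(2 - \sqrt{7}\right)\right) \left(-25\right) = \left(-19 + \sqrt{7}\right) \left(-25\right) = 475 - 25 \sqrt{7}$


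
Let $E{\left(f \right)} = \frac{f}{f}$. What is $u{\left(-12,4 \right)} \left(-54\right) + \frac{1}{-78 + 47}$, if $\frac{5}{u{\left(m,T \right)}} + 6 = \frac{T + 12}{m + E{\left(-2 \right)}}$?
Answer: $\frac{45994}{1271} \approx 36.187$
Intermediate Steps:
$E{\left(f \right)} = 1$
$u{\left(m,T \right)} = \frac{5}{-6 + \frac{12 + T}{1 + m}}$ ($u{\left(m,T \right)} = \frac{5}{-6 + \frac{T + 12}{m + 1}} = \frac{5}{-6 + \frac{12 + T}{1 + m}}$)
$u{\left(-12,4 \right)} \left(-54\right) + \frac{1}{-78 + 47} = \frac{5 \left(1 - 12\right)}{6 + 4 - -72} \left(-54\right) + \frac{1}{-78 + 47} = 5 \frac{1}{6 + 4 + 72} \left(-11\right) \left(-54\right) + \frac{1}{-31} = 5 \cdot \frac{1}{82} \left(-11\right) \left(-54\right) - \frac{1}{31} = \left(- \frac{55}{82}\right) \left(-54\right) - \frac{1}{31} = \frac{1485}{41} - \frac{1}{31} = \frac{45994}{1271}$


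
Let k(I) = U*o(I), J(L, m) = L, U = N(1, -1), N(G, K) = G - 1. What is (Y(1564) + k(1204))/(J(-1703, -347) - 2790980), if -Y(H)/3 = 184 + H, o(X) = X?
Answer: 228/121421 ≈ 0.0018778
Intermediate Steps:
N(G, K) = -1 + G
Y(H) = -552 - 3*H (Y(H) = -3*(184 + H) = -552 - 3*H)
U = 0 (U = -1 + 1 = 0)
k(I) = 0 (k(I) = 0*I = 0)
(Y(1564) + k(1204))/(J(-1703, -347) - 2790980) = ((-552 - 3*1564) + 0)/(-1703 - 2790980) = ((-552 - 4692) + 0)/(-2792683) = (-5244 + 0)*(-1/2792683) = -5244*(-1/2792683) = 228/121421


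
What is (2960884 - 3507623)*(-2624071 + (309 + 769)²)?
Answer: 799325310393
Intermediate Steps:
(2960884 - 3507623)*(-2624071 + (309 + 769)²) = -546739*(-2624071 + 1078²) = -546739*(-2624071 + 1162084) = -546739*(-1461987) = 799325310393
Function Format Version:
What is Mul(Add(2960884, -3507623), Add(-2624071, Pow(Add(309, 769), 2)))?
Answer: 799325310393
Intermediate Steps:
Mul(Add(2960884, -3507623), Add(-2624071, Pow(Add(309, 769), 2))) = Mul(-546739, Add(-2624071, Pow(1078, 2))) = Mul(-546739, Add(-2624071, 1162084)) = Mul(-546739, -1461987) = 799325310393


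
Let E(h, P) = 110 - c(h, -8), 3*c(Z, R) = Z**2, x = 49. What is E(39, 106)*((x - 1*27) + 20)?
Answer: -16674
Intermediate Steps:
c(Z, R) = Z**2/3
E(h, P) = 110 - h**2/3
E(39, 106)*((x - 1*27) + 20) = (110 - 1/3*39**2)*((49 - 1*27) + 20) = (110 - 1/3*1521)*((49 - 27) + 20) = (110 - 507)*(22 + 20) = -397*42 = -16674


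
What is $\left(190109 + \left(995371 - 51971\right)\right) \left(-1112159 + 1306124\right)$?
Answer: $219861073185$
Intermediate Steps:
$\left(190109 + \left(995371 - 51971\right)\right) \left(-1112159 + 1306124\right) = \left(190109 + \left(995371 - 51971\right)\right) 193965 = \left(190109 + 943400\right) 193965 = 1133509 \cdot 193965 = 219861073185$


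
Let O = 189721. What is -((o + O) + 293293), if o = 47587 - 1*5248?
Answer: -525353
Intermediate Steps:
o = 42339 (o = 47587 - 5248 = 42339)
-((o + O) + 293293) = -((42339 + 189721) + 293293) = -(232060 + 293293) = -1*525353 = -525353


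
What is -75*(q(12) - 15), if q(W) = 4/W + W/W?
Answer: 1025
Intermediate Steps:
q(W) = 1 + 4/W (q(W) = 4/W + 1 = 1 + 4/W)
-75*(q(12) - 15) = -75*((4 + 12)/12 - 15) = -75*((1/12)*16 - 15) = -75*(4/3 - 15) = -75*(-41/3) = 1025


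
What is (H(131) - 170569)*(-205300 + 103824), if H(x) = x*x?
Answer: 15567230208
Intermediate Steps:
H(x) = x²
(H(131) - 170569)*(-205300 + 103824) = (131² - 170569)*(-205300 + 103824) = (17161 - 170569)*(-101476) = -153408*(-101476) = 15567230208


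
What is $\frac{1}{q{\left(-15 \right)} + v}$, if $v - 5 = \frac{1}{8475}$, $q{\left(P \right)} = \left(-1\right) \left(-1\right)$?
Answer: $\frac{8475}{50851} \approx 0.16666$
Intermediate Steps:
$q{\left(P \right)} = 1$
$v = \frac{42376}{8475}$ ($v = 5 + \frac{1}{8475} = \frac{42376}{8475} \approx 5.0001$)
$\frac{1}{q{\left(-15 \right)} + v} = \frac{1}{1 + \frac{42376}{8475}} = \frac{1}{\frac{50851}{8475}} = \frac{8475}{50851}$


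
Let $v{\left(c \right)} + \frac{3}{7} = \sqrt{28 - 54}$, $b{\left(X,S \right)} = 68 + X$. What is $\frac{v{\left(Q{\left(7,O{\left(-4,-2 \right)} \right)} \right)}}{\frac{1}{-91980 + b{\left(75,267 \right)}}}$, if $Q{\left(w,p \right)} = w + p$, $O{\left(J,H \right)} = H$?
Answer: $\frac{275511}{7} - 91837 i \sqrt{26} \approx 39359.0 - 4.6828 \cdot 10^{5} i$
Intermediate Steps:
$Q{\left(w,p \right)} = p + w$
$v{\left(c \right)} = - \frac{3}{7} + i \sqrt{26}$ ($v{\left(c \right)} = - \frac{3}{7} + \sqrt{28 - 54} = - \frac{3}{7} + \sqrt{-26} = - \frac{3}{7} + i \sqrt{26}$)
$\frac{v{\left(Q{\left(7,O{\left(-4,-2 \right)} \right)} \right)}}{\frac{1}{-91980 + b{\left(75,267 \right)}}} = \frac{- \frac{3}{7} + i \sqrt{26}}{\frac{1}{-91980 + \left(68 + 75\right)}} = \frac{- \frac{3}{7} + i \sqrt{26}}{\frac{1}{-91980 + 143}} = \frac{- \frac{3}{7} + i \sqrt{26}}{\frac{1}{-91837}} = \frac{- \frac{3}{7} + i \sqrt{26}}{- \frac{1}{91837}} = \left(- \frac{3}{7} + i \sqrt{26}\right) \left(-91837\right) = \frac{275511}{7} - 91837 i \sqrt{26}$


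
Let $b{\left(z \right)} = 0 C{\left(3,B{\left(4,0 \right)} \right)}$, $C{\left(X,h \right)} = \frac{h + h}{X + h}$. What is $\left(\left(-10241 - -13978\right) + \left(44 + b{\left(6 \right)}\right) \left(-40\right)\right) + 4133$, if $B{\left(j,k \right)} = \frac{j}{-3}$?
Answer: $6110$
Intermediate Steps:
$B{\left(j,k \right)} = - \frac{j}{3}$ ($B{\left(j,k \right)} = j \left(- \frac{1}{3}\right) = - \frac{j}{3}$)
$C{\left(X,h \right)} = \frac{2 h}{X + h}$
$b{\left(z \right)} = 0$ ($b{\left(z \right)} = 0 \frac{2 \left(\left(- \frac{1}{3}\right) 4\right)}{3 - \frac{4}{3}} = 0 \cdot 2 \left(- \frac{4}{3}\right) \frac{1}{3 - \frac{4}{3}} = 0 \cdot 2 \left(- \frac{4}{3}\right) \frac{1}{\frac{5}{3}} = 0 \cdot 2 \left(- \frac{4}{3}\right) \frac{3}{5} = 0 \left(- \frac{8}{5}\right) = 0$)
$\left(\left(-10241 - -13978\right) + \left(44 + b{\left(6 \right)}\right) \left(-40\right)\right) + 4133 = \left(\left(-10241 - -13978\right) + \left(44 + 0\right) \left(-40\right)\right) + 4133 = \left(\left(-10241 + 13978\right) + 44 \left(-40\right)\right) + 4133 = \left(3737 - 1760\right) + 4133 = 1977 + 4133 = 6110$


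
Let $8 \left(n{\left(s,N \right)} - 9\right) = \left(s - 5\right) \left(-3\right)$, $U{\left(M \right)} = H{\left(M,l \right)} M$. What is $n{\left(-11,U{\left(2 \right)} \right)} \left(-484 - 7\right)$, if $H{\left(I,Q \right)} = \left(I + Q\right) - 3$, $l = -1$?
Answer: $-7365$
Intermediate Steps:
$H{\left(I,Q \right)} = -3 + I + Q$
$U{\left(M \right)} = M \left(-4 + M\right)$ ($U{\left(M \right)} = \left(-3 + M - 1\right) M = \left(-4 + M\right) M = M \left(-4 + M\right)$)
$n{\left(s,N \right)} = \frac{87}{8} - \frac{3 s}{8}$ ($n{\left(s,N \right)} = 9 + \frac{\left(s - 5\right) \left(-3\right)}{8} = 9 + \frac{\left(-5 + s\right) \left(-3\right)}{8} = 9 + \frac{15 - 3 s}{8} = 9 - \left(- \frac{15}{8} + \frac{3 s}{8}\right) = \frac{87}{8} - \frac{3 s}{8}$)
$n{\left(-11,U{\left(2 \right)} \right)} \left(-484 - 7\right) = \left(\frac{87}{8} - - \frac{33}{8}\right) \left(-484 - 7\right) = \left(\frac{87}{8} + \frac{33}{8}\right) \left(-491\right) = 15 \left(-491\right) = -7365$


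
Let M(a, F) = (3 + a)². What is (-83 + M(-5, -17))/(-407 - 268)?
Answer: 79/675 ≈ 0.11704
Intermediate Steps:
(-83 + M(-5, -17))/(-407 - 268) = (-83 + (3 - 5)²)/(-407 - 268) = (-83 + (-2)²)/(-675) = (-83 + 4)*(-1/675) = -79*(-1/675) = 79/675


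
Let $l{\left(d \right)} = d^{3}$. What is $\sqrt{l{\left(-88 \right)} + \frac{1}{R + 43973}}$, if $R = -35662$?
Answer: $\frac{i \sqrt{47071125317001}}{8311} \approx 825.51 i$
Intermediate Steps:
$\sqrt{l{\left(-88 \right)} + \frac{1}{R + 43973}} = \sqrt{\left(-88\right)^{3} + \frac{1}{-35662 + 43973}} = \sqrt{-681472 + \frac{1}{8311}} = \sqrt{- \frac{5663713791}{8311}} = \frac{i \sqrt{47071125317001}}{8311}$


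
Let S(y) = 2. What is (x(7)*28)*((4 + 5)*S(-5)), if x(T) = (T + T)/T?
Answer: 1008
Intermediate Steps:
x(T) = 2 (x(T) = (2*T)/T = 2)
(x(7)*28)*((4 + 5)*S(-5)) = (2*28)*((4 + 5)*2) = 56*(9*2) = 56*18 = 1008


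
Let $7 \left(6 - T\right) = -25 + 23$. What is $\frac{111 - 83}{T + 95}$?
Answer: $\frac{196}{709} \approx 0.27645$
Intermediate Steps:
$T = \frac{44}{7}$ ($T = 6 - \frac{-25 + 23}{7} = 6 - - \frac{2}{7} = 6 + \frac{2}{7} = \frac{44}{7} \approx 6.2857$)
$\frac{111 - 83}{T + 95} = \frac{111 - 83}{\frac{44}{7} + 95} = \frac{28}{\frac{709}{7}} = 28 \cdot \frac{7}{709} = \frac{196}{709}$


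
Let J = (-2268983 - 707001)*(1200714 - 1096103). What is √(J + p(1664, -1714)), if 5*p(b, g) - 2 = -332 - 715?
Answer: I*√311320662433 ≈ 5.5796e+5*I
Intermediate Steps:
J = -311320662224 (J = -2975984*104611 = -311320662224)
p(b, g) = -209 (p(b, g) = ⅖ + (-332 - 715)/5 = ⅖ + (⅕)*(-1047) = ⅖ - 1047/5 = -209)
√(J + p(1664, -1714)) = √(-311320662224 - 209) = √(-311320662433) = I*√311320662433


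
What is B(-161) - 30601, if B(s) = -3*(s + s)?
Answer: -29635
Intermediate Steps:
B(s) = -6*s
B(-161) - 30601 = -6*(-161) - 30601 = 966 - 30601 = -29635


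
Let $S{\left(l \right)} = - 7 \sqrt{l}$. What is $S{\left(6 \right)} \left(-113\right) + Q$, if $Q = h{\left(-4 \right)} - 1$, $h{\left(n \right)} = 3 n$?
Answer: $-13 + 791 \sqrt{6} \approx 1924.5$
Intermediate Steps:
$Q = -13$ ($Q = 3 \left(-4\right) - 1 = -12 - 1 = -13$)
$S{\left(6 \right)} \left(-113\right) + Q = - 7 \sqrt{6} \left(-113\right) - 13 = 791 \sqrt{6} - 13 = -13 + 791 \sqrt{6}$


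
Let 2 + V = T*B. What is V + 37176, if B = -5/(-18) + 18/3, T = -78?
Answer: 110053/3 ≈ 36684.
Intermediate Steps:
B = 113/18 (B = -5*(-1/18) + 18*(⅓) = 5/18 + 6 = 113/18 ≈ 6.2778)
V = -1475/3 (V = -2 - 78*113/18 = -2 - 1469/3 = -1475/3 ≈ -491.67)
V + 37176 = -1475/3 + 37176 = 110053/3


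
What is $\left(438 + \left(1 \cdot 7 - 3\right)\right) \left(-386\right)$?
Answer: $-170612$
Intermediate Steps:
$\left(438 + \left(1 \cdot 7 - 3\right)\right) \left(-386\right) = \left(438 + \left(7 - 3\right)\right) \left(-386\right) = \left(438 + 4\right) \left(-386\right) = 442 \left(-386\right) = -170612$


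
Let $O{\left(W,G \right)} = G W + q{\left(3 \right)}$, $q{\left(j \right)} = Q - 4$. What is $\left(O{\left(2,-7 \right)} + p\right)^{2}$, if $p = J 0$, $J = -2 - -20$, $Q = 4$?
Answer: $196$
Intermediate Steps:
$q{\left(j \right)} = 0$ ($q{\left(j \right)} = 4 - 4 = 0$)
$J = 18$ ($J = -2 + 20 = 18$)
$O{\left(W,G \right)} = G W$ ($O{\left(W,G \right)} = G W + 0 = G W$)
$p = 0$ ($p = 18 \cdot 0 = 0$)
$\left(O{\left(2,-7 \right)} + p\right)^{2} = \left(\left(-7\right) 2 + 0\right)^{2} = \left(-14 + 0\right)^{2} = \left(-14\right)^{2} = 196$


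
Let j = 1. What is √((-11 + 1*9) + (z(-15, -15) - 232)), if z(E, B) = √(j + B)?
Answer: √(-234 + I*√14) ≈ 0.1223 + 15.298*I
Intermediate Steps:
z(E, B) = √(1 + B)
√((-11 + 1*9) + (z(-15, -15) - 232)) = √((-11 + 1*9) + (√(1 - 15) - 232)) = √((-11 + 9) + (√(-14) - 232)) = √(-2 + (I*√14 - 232)) = √(-2 + (-232 + I*√14)) = √(-234 + I*√14)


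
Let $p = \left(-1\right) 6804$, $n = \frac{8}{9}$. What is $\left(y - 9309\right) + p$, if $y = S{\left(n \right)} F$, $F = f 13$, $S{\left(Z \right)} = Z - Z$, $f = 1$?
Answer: $-16113$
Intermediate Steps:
$n = \frac{8}{9}$ ($n = 8 \cdot \frac{1}{9} = \frac{8}{9} \approx 0.88889$)
$S{\left(Z \right)} = 0$
$F = 13$ ($F = 1 \cdot 13 = 13$)
$p = -6804$
$y = 0$ ($y = 0 \cdot 13 = 0$)
$\left(y - 9309\right) + p = \left(0 - 9309\right) - 6804 = -9309 - 6804 = -16113$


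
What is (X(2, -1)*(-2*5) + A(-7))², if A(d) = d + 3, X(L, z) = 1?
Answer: 196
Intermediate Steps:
A(d) = 3 + d
(X(2, -1)*(-2*5) + A(-7))² = (1*(-2*5) + (3 - 7))² = (1*(-10) - 4)² = (-10 - 4)² = (-14)² = 196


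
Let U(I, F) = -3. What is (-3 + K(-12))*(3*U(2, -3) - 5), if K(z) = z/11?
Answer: 630/11 ≈ 57.273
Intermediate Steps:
K(z) = z/11 (K(z) = z*(1/11) = z/11)
(-3 + K(-12))*(3*U(2, -3) - 5) = (-3 + (1/11)*(-12))*(3*(-3) - 5) = (-3 - 12/11)*(-9 - 5) = -45/11*(-14) = 630/11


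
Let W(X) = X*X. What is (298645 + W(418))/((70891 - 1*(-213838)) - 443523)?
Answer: -473369/158794 ≈ -2.9810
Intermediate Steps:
W(X) = X²
(298645 + W(418))/((70891 - 1*(-213838)) - 443523) = (298645 + 418²)/((70891 - 1*(-213838)) - 443523) = (298645 + 174724)/((70891 + 213838) - 443523) = 473369/(284729 - 443523) = 473369/(-158794) = 473369*(-1/158794) = -473369/158794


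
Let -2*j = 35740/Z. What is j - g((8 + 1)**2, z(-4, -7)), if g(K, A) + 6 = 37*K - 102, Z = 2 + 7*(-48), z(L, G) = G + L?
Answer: -473528/167 ≈ -2835.5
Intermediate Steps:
Z = -334 (Z = 2 - 336 = -334)
j = 8935/167 (j = -17870/(-334) = -17870*(-1)/334 = -1/2*(-17870/167) = 8935/167 ≈ 53.503)
g(K, A) = -108 + 37*K (g(K, A) = -6 + (37*K - 102) = -6 + (-102 + 37*K) = -108 + 37*K)
j - g((8 + 1)**2, z(-4, -7)) = 8935/167 - (-108 + 37*(8 + 1)**2) = 8935/167 - (-108 + 37*9**2) = 8935/167 - (-108 + 37*81) = 8935/167 - (-108 + 2997) = 8935/167 - 1*2889 = 8935/167 - 2889 = -473528/167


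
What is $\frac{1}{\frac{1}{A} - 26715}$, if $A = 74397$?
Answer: $- \frac{74397}{1987515854} \approx -3.7432 \cdot 10^{-5}$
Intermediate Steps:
$\frac{1}{\frac{1}{A} - 26715} = \frac{1}{\frac{1}{74397} - 26715} = \frac{1}{- \frac{1987515854}{74397}} = - \frac{74397}{1987515854}$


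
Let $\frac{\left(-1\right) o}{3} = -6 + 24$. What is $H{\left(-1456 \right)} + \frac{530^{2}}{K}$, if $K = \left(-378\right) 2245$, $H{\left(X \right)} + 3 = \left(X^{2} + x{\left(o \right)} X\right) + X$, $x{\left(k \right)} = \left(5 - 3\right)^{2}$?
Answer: $\frac{179281818143}{84861} \approx 2.1127 \cdot 10^{6}$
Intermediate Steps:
$o = -54$ ($o = - 3 \left(-6 + 24\right) = \left(-3\right) 18 = -54$)
$x{\left(k \right)} = 4$ ($x{\left(k \right)} = 2^{2} = 4$)
$H{\left(X \right)} = -3 + X^{2} + 5 X$ ($H{\left(X \right)} = -3 + \left(\left(X^{2} + 4 X\right) + X\right) = -3 + \left(X^{2} + 5 X\right) = -3 + X^{2} + 5 X$)
$K = -848610$
$H{\left(-1456 \right)} + \frac{530^{2}}{K} = \left(-3 + \left(-1456\right)^{2} + 5 \left(-1456\right)\right) + \frac{530^{2}}{-848610} = \left(-3 + 2119936 - 7280\right) + 280900 \left(- \frac{1}{848610}\right) = 2112653 - \frac{28090}{84861} = \frac{179281818143}{84861}$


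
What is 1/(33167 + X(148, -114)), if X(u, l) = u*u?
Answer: 1/55071 ≈ 1.8158e-5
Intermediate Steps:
X(u, l) = u**2
1/(33167 + X(148, -114)) = 1/(33167 + 148**2) = 1/(33167 + 21904) = 1/55071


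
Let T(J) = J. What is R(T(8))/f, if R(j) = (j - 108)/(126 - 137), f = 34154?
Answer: 50/187847 ≈ 0.00026617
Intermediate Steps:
R(j) = 108/11 - j/11 (R(j) = (-108 + j)/(-11) = (-108 + j)*(-1/11) = 108/11 - j/11)
R(T(8))/f = (108/11 - 1/11*8)/34154 = (108/11 - 8/11)*(1/34154) = (100/11)*(1/34154) = 50/187847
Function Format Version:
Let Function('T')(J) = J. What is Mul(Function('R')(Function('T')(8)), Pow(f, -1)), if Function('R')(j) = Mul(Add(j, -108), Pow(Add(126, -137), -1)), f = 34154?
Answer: Rational(50, 187847) ≈ 0.00026617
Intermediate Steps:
Function('R')(j) = Add(Rational(108, 11), Mul(Rational(-1, 11), j)) (Function('R')(j) = Mul(Add(-108, j), Pow(-11, -1)) = Mul(Add(-108, j), Rational(-1, 11)) = Add(Rational(108, 11), Mul(Rational(-1, 11), j)))
Mul(Function('R')(Function('T')(8)), Pow(f, -1)) = Mul(Add(Rational(108, 11), Mul(Rational(-1, 11), 8)), Pow(34154, -1)) = Mul(Add(Rational(108, 11), Rational(-8, 11)), Rational(1, 34154)) = Mul(Rational(100, 11), Rational(1, 34154)) = Rational(50, 187847)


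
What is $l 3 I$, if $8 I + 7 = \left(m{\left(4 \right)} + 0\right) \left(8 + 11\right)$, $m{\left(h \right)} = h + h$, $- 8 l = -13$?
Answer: $\frac{5655}{64} \approx 88.359$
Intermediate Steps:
$l = \frac{13}{8}$ ($l = \left(- \frac{1}{8}\right) \left(-13\right) = \frac{13}{8} \approx 1.625$)
$m{\left(h \right)} = 2 h$
$I = \frac{145}{8}$ ($I = - \frac{7}{8} + \frac{\left(2 \cdot 4 + 0\right) \left(8 + 11\right)}{8} = - \frac{7}{8} + \frac{\left(8 + 0\right) 19}{8} = - \frac{7}{8} + \frac{8 \cdot 19}{8} = - \frac{7}{8} + \frac{1}{8} \cdot 152 = - \frac{7}{8} + 19 = \frac{145}{8} \approx 18.125$)
$l 3 I = \frac{13}{8} \cdot 3 \cdot \frac{145}{8} = \frac{39}{8} \cdot \frac{145}{8} = \frac{5655}{64}$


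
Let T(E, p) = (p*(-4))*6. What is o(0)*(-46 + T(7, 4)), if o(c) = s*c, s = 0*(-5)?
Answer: 0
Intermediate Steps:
s = 0
o(c) = 0 (o(c) = 0*c = 0)
T(E, p) = -24*p (T(E, p) = -4*p*6 = -24*p)
o(0)*(-46 + T(7, 4)) = 0*(-46 - 24*4) = 0*(-46 - 96) = 0*(-142) = 0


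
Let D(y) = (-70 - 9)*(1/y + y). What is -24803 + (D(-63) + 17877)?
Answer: -122708/63 ≈ -1947.7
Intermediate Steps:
D(y) = -79*y - 79/y (D(y) = -79*(y + 1/y) = -79*y - 79/y)
-24803 + (D(-63) + 17877) = -24803 + ((-79*(-63) - 79/(-63)) + 17877) = -24803 + ((4977 - 79*(-1/63)) + 17877) = -24803 + ((4977 + 79/63) + 17877) = -24803 + (313630/63 + 17877) = -24803 + 1439881/63 = -122708/63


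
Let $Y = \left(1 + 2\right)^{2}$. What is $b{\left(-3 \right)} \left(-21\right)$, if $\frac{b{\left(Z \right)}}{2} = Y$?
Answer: $-378$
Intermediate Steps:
$Y = 9$ ($Y = 3^{2} = 9$)
$b{\left(Z \right)} = 18$ ($b{\left(Z \right)} = 2 \cdot 9 = 18$)
$b{\left(-3 \right)} \left(-21\right) = 18 \left(-21\right) = -378$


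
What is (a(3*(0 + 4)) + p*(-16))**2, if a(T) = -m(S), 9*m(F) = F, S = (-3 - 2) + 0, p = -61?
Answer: 77246521/81 ≈ 9.5366e+5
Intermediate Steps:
S = -5 (S = -5 + 0 = -5)
m(F) = F/9
a(T) = 5/9 (a(T) = -(-5)/9 = -1*(-5/9) = 5/9)
(a(3*(0 + 4)) + p*(-16))**2 = (5/9 - 61*(-16))**2 = (5/9 + 976)**2 = (8789/9)**2 = 77246521/81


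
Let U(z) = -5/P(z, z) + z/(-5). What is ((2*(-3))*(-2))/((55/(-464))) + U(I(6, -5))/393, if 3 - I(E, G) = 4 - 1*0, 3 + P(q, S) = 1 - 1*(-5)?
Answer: -6564914/64845 ≈ -101.24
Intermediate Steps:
P(q, S) = 3 (P(q, S) = -3 + (1 - 1*(-5)) = -3 + (1 + 5) = -3 + 6 = 3)
I(E, G) = -1 (I(E, G) = 3 - (4 - 1*0) = 3 - (4 + 0) = 3 - 1*4 = 3 - 4 = -1)
U(z) = -5/3 - z/5 (U(z) = -5/3 + z/(-5) = -5*1/3 + z*(-1/5) = -5/3 - z/5)
((2*(-3))*(-2))/((55/(-464))) + U(I(6, -5))/393 = ((2*(-3))*(-2))/((55/(-464))) + (-5/3 - 1/5*(-1))/393 = (-6*(-2))/((55*(-1/464))) + (-5/3 + 1/5)*(1/393) = 12/(-55/464) - 22/15*1/393 = 12*(-464/55) - 22/5895 = -5568/55 - 22/5895 = -6564914/64845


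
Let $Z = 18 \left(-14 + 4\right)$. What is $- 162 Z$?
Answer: $29160$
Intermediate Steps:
$Z = -180$ ($Z = 18 \left(-10\right) = -180$)
$- 162 Z = \left(-162\right) \left(-180\right) = 29160$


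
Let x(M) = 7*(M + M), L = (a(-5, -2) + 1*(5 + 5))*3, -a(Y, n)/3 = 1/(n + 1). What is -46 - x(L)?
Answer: -592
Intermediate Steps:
a(Y, n) = -3/(1 + n) (a(Y, n) = -3/(n + 1) = -3/(1 + n))
L = 39 (L = (-3/(1 - 2) + 1*(5 + 5))*3 = (-3/(-1) + 1*10)*3 = (-3*(-1) + 10)*3 = (3 + 10)*3 = 13*3 = 39)
x(M) = 14*M (x(M) = 7*(2*M) = 14*M)
-46 - x(L) = -46 - 14*39 = -46 - 1*546 = -46 - 546 = -592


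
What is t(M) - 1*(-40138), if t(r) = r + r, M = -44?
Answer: 40050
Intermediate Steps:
t(r) = 2*r
t(M) - 1*(-40138) = 2*(-44) - 1*(-40138) = -88 + 40138 = 40050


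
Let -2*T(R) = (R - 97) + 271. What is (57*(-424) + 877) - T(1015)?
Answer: -45393/2 ≈ -22697.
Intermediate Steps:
T(R) = -87 - R/2 (T(R) = -((R - 97) + 271)/2 = -((-97 + R) + 271)/2 = -(174 + R)/2 = -87 - R/2)
(57*(-424) + 877) - T(1015) = (57*(-424) + 877) - (-87 - ½*1015) = (-24168 + 877) - (-87 - 1015/2) = -23291 - 1*(-1189/2) = -23291 + 1189/2 = -45393/2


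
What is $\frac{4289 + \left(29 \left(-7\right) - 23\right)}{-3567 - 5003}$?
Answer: $- \frac{4063}{8570} \approx -0.4741$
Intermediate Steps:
$\frac{4289 + \left(29 \left(-7\right) - 23\right)}{-3567 - 5003} = \frac{4289 - 226}{-8570} = \left(4289 - 226\right) \left(- \frac{1}{8570}\right) = 4063 \left(- \frac{1}{8570}\right) = - \frac{4063}{8570}$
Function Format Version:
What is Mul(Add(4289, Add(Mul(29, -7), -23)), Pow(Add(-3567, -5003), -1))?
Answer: Rational(-4063, 8570) ≈ -0.47410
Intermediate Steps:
Mul(Add(4289, Add(Mul(29, -7), -23)), Pow(Add(-3567, -5003), -1)) = Mul(Add(4289, Add(-203, -23)), Pow(-8570, -1)) = Mul(Add(4289, -226), Rational(-1, 8570)) = Mul(4063, Rational(-1, 8570)) = Rational(-4063, 8570)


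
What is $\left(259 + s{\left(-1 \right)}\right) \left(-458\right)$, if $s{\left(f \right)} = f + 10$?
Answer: $-122744$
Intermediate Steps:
$s{\left(f \right)} = 10 + f$
$\left(259 + s{\left(-1 \right)}\right) \left(-458\right) = \left(259 + \left(10 - 1\right)\right) \left(-458\right) = \left(259 + 9\right) \left(-458\right) = 268 \left(-458\right) = -122744$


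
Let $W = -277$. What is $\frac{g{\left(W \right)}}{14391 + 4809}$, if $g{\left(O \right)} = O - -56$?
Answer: $- \frac{221}{19200} \approx -0.01151$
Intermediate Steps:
$g{\left(O \right)} = 56 + O$ ($g{\left(O \right)} = O + 56 = 56 + O$)
$\frac{g{\left(W \right)}}{14391 + 4809} = \frac{56 - 277}{14391 + 4809} = - \frac{221}{19200}$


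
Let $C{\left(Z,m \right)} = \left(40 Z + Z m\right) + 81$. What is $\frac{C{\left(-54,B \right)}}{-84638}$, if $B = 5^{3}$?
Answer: $\frac{8829}{84638} \approx 0.10431$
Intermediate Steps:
$B = 125$
$C{\left(Z,m \right)} = 81 + 40 Z + Z m$
$\frac{C{\left(-54,B \right)}}{-84638} = \frac{81 + 40 \left(-54\right) - 6750}{-84638} = \left(81 - 2160 - 6750\right) \left(- \frac{1}{84638}\right) = \left(-8829\right) \left(- \frac{1}{84638}\right) = \frac{8829}{84638}$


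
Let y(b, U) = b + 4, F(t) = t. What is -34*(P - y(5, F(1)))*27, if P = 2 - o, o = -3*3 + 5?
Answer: 2754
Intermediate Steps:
o = -4 (o = -9 + 5 = -4)
y(b, U) = 4 + b
P = 6 (P = 2 - 1*(-4) = 2 + 4 = 6)
-34*(P - y(5, F(1)))*27 = -34*(6 - (4 + 5))*27 = -34*(6 - 1*9)*27 = -34*(6 - 9)*27 = -34*(-3)*27 = 102*27 = 2754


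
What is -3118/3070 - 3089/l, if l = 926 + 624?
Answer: -1431613/475850 ≈ -3.0085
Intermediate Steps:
l = 1550
-3118/3070 - 3089/l = -3118/3070 - 3089/1550 = -3118*1/3070 - 3089*1/1550 = -1559/1535 - 3089/1550 = -1431613/475850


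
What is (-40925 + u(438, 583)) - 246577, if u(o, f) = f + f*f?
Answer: 52970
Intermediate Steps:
u(o, f) = f + f²
(-40925 + u(438, 583)) - 246577 = (-40925 + 583*(1 + 583)) - 246577 = (-40925 + 583*584) - 246577 = (-40925 + 340472) - 246577 = 299547 - 246577 = 52970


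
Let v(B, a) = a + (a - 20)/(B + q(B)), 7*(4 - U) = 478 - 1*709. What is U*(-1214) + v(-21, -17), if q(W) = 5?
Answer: -718923/16 ≈ -44933.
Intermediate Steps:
U = 37 (U = 4 - (478 - 1*709)/7 = 4 - (478 - 709)/7 = 4 - 1/7*(-231) = 4 + 33 = 37)
v(B, a) = a + (-20 + a)/(5 + B) (v(B, a) = a + (a - 20)/(B + 5) = a + (-20 + a)/(5 + B))
U*(-1214) + v(-21, -17) = 37*(-1214) + (-20 + 6*(-17) - 21*(-17))/(5 - 21) = -44918 + (-20 - 102 + 357)/(-16) = -44918 - 1/16*235 = -44918 - 235/16 = -718923/16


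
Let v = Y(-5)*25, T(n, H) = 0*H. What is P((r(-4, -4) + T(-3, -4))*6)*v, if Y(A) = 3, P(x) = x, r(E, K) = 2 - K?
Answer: 2700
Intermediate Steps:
T(n, H) = 0
v = 75 (v = 3*25 = 75)
P((r(-4, -4) + T(-3, -4))*6)*v = (((2 - 1*(-4)) + 0)*6)*75 = (((2 + 4) + 0)*6)*75 = ((6 + 0)*6)*75 = (6*6)*75 = 36*75 = 2700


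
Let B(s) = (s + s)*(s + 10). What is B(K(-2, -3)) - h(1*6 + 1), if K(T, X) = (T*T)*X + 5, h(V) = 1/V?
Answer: -295/7 ≈ -42.143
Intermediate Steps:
K(T, X) = 5 + X*T**2 (K(T, X) = T**2*X + 5 = X*T**2 + 5 = 5 + X*T**2)
B(s) = 2*s*(10 + s) (B(s) = (2*s)*(10 + s) = 2*s*(10 + s))
B(K(-2, -3)) - h(1*6 + 1) = 2*(5 - 3*(-2)**2)*(10 + (5 - 3*(-2)**2)) - 1/(1*6 + 1) = 2*(5 - 3*4)*(10 + (5 - 3*4)) - 1/(6 + 1) = 2*(5 - 12)*(10 + (5 - 12)) - 1/7 = 2*(-7)*(10 - 7) - 1*1/7 = 2*(-7)*3 - 1/7 = -42 - 1/7 = -295/7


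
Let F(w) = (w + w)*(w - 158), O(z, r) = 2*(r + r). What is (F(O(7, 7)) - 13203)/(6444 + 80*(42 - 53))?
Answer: -20483/5564 ≈ -3.6813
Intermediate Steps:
O(z, r) = 4*r (O(z, r) = 2*(2*r) = 4*r)
F(w) = 2*w*(-158 + w) (F(w) = (2*w)*(-158 + w) = 2*w*(-158 + w))
(F(O(7, 7)) - 13203)/(6444 + 80*(42 - 53)) = (2*(4*7)*(-158 + 4*7) - 13203)/(6444 + 80*(42 - 53)) = (2*28*(-158 + 28) - 13203)/(6444 + 80*(-11)) = (2*28*(-130) - 13203)/(6444 - 880) = (-7280 - 13203)/5564 = -20483*1/5564 = -20483/5564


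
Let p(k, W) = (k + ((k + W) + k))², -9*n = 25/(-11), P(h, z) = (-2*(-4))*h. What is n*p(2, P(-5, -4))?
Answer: 28900/99 ≈ 291.92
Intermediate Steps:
P(h, z) = 8*h
n = 25/99 (n = -25/(9*(-11)) = -25*(-1)/(9*11) = -⅑*(-25/11) = 25/99 ≈ 0.25253)
p(k, W) = (W + 3*k)² (p(k, W) = (k + ((W + k) + k))² = (k + (W + 2*k))² = (W + 3*k)²)
n*p(2, P(-5, -4)) = 25*(8*(-5) + 3*2)²/99 = 25*(-40 + 6)²/99 = (25/99)*(-34)² = (25/99)*1156 = 28900/99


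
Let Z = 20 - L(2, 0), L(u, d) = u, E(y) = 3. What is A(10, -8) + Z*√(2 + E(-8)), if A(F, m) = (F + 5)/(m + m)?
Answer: -15/16 + 18*√5 ≈ 39.312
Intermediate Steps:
A(F, m) = (5 + F)/(2*m) (A(F, m) = (5 + F)/((2*m)) = (5 + F)*(1/(2*m)) = (5 + F)/(2*m))
Z = 18 (Z = 20 - 1*2 = 20 - 2 = 18)
A(10, -8) + Z*√(2 + E(-8)) = (½)*(5 + 10)/(-8) + 18*√(2 + 3) = (½)*(-⅛)*15 + 18*√5 = -15/16 + 18*√5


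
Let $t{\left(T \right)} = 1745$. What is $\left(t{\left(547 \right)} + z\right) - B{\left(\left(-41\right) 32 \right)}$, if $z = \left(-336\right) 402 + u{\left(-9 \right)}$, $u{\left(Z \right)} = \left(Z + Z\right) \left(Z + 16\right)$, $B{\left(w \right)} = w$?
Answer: $-132141$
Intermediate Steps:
$u{\left(Z \right)} = 2 Z \left(16 + Z\right)$
$z = -135198$ ($z = \left(-336\right) 402 + 2 \left(-9\right) \left(16 - 9\right) = -135072 + 2 \left(-9\right) 7 = -135072 - 126 = -135198$)
$\left(t{\left(547 \right)} + z\right) - B{\left(\left(-41\right) 32 \right)} = \left(1745 - 135198\right) - \left(-41\right) 32 = -133453 - -1312 = -133453 + 1312 = -132141$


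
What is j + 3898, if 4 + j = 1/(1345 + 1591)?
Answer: 11432785/2936 ≈ 3894.0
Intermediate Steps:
j = -11743/2936 (j = -4 + 1/(1345 + 1591) = -4 + 1/2936 = -11743/2936 ≈ -3.9997)
j + 3898 = -11743/2936 + 3898 = 11432785/2936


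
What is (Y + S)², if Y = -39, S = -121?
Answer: 25600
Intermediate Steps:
(Y + S)² = (-39 - 121)² = (-160)² = 25600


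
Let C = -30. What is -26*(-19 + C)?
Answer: 1274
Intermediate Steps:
-26*(-19 + C) = -26*(-19 - 30) = -26*(-49) = 1274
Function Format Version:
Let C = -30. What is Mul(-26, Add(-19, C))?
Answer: 1274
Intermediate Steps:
Mul(-26, Add(-19, C)) = Mul(-26, Add(-19, -30)) = Mul(-26, -49) = 1274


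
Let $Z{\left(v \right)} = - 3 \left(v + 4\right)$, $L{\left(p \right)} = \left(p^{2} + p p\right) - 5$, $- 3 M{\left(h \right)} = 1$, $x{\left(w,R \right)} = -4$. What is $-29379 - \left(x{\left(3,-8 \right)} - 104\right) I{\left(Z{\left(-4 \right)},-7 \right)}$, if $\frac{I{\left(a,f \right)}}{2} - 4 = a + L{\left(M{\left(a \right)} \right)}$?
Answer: $-29547$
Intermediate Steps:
$M{\left(h \right)} = - \frac{1}{3}$ ($M{\left(h \right)} = \left(- \frac{1}{3}\right) 1 = - \frac{1}{3}$)
$L{\left(p \right)} = -5 + 2 p^{2}$ ($L{\left(p \right)} = \left(p^{2} + p^{2}\right) - 5 = 2 p^{2} - 5 = -5 + 2 p^{2}$)
$Z{\left(v \right)} = -12 - 3 v$ ($Z{\left(v \right)} = - 3 \left(4 + v\right) = -12 - 3 v$)
$I{\left(a,f \right)} = - \frac{14}{9} + 2 a$ ($I{\left(a,f \right)} = 8 + 2 \left(a - \left(5 - 2 \left(- \frac{1}{3}\right)^{2}\right)\right) = 8 + 2 \left(a + \left(-5 + 2 \cdot \frac{1}{9}\right)\right) = 8 + 2 \left(a + \left(-5 + \frac{2}{9}\right)\right) = 8 + 2 \left(a - \frac{43}{9}\right) = 8 + 2 \left(- \frac{43}{9} + a\right) = 8 + \left(- \frac{86}{9} + 2 a\right) = - \frac{14}{9} + 2 a$)
$-29379 - \left(x{\left(3,-8 \right)} - 104\right) I{\left(Z{\left(-4 \right)},-7 \right)} = -29379 - \left(-4 - 104\right) \left(- \frac{14}{9} + 2 \left(-12 - -12\right)\right) = -29379 - - 108 \left(- \frac{14}{9} + 2 \left(-12 + 12\right)\right) = -29379 - - 108 \left(- \frac{14}{9} + 2 \cdot 0\right) = -29379 - - 108 \left(- \frac{14}{9} + 0\right) = -29379 - \left(-108\right) \left(- \frac{14}{9}\right) = -29379 - 168 = -29547$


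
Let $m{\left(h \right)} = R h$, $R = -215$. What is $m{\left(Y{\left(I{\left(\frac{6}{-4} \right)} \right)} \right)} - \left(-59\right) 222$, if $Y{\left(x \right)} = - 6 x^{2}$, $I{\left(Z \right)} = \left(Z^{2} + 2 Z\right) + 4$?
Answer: $\frac{213789}{8} \approx 26724.0$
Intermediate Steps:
$I{\left(Z \right)} = 4 + Z^{2} + 2 Z$
$m{\left(h \right)} = - 215 h$
$m{\left(Y{\left(I{\left(\frac{6}{-4} \right)} \right)} \right)} - \left(-59\right) 222 = - 215 \left(- 6 \left(4 + \left(\frac{6}{-4}\right)^{2} + 2 \frac{6}{-4}\right)^{2}\right) - \left(-59\right) 222 = - 215 \left(- 6 \left(4 + \left(6 \left(- \frac{1}{4}\right)\right)^{2} + 2 \cdot 6 \left(- \frac{1}{4}\right)\right)^{2}\right) - -13098 = - 215 \left(- 6 \left(4 + \left(- \frac{3}{2}\right)^{2} + 2 \left(- \frac{3}{2}\right)\right)^{2}\right) + 13098 = - 215 \left(- 6 \left(4 + \frac{9}{4} - 3\right)^{2}\right) + 13098 = - 215 \left(- 6 \left(\frac{13}{4}\right)^{2}\right) + 13098 = - 215 \left(\left(-6\right) \frac{169}{16}\right) + 13098 = \left(-215\right) \left(- \frac{507}{8}\right) + 13098 = \frac{109005}{8} + 13098 = \frac{213789}{8}$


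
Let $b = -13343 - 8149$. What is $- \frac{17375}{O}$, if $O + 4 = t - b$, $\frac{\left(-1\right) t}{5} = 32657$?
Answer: $\frac{17375}{141797} \approx 0.12253$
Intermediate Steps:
$t = -163285$ ($t = \left(-5\right) 32657 = -163285$)
$b = -21492$ ($b = -13343 - 8149 = -21492$)
$O = -141797$ ($O = -4 - 141793 = -141797$)
$- \frac{17375}{O} = - \frac{17375}{-141797} = \left(-17375\right) \left(- \frac{1}{141797}\right) = \frac{17375}{141797}$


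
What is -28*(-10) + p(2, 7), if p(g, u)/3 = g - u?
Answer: 265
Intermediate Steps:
p(g, u) = -3*u + 3*g (p(g, u) = 3*(g - u) = -3*u + 3*g)
-28*(-10) + p(2, 7) = -28*(-10) + (-3*7 + 3*2) = 280 + (-21 + 6) = 280 - 15 = 265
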